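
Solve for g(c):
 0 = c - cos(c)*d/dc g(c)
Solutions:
 g(c) = C1 + Integral(c/cos(c), c)


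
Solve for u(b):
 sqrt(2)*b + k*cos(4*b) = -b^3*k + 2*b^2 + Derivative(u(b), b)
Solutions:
 u(b) = C1 + b^4*k/4 - 2*b^3/3 + sqrt(2)*b^2/2 + k*sin(4*b)/4


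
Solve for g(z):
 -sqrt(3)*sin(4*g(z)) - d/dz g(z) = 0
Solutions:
 g(z) = -acos((-C1 - exp(8*sqrt(3)*z))/(C1 - exp(8*sqrt(3)*z)))/4 + pi/2
 g(z) = acos((-C1 - exp(8*sqrt(3)*z))/(C1 - exp(8*sqrt(3)*z)))/4


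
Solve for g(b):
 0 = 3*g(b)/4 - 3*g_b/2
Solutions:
 g(b) = C1*exp(b/2)


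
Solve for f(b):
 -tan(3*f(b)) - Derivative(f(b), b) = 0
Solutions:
 f(b) = -asin(C1*exp(-3*b))/3 + pi/3
 f(b) = asin(C1*exp(-3*b))/3


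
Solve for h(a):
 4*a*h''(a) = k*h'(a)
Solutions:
 h(a) = C1 + a^(re(k)/4 + 1)*(C2*sin(log(a)*Abs(im(k))/4) + C3*cos(log(a)*im(k)/4))


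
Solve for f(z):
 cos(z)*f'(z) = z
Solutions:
 f(z) = C1 + Integral(z/cos(z), z)


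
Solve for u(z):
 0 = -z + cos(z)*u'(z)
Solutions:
 u(z) = C1 + Integral(z/cos(z), z)


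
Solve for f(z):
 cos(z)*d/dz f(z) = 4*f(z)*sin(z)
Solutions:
 f(z) = C1/cos(z)^4


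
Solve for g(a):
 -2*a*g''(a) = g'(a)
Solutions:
 g(a) = C1 + C2*sqrt(a)


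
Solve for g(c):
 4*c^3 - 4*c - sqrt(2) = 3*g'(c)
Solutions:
 g(c) = C1 + c^4/3 - 2*c^2/3 - sqrt(2)*c/3


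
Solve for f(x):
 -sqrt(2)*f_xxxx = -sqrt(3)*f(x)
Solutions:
 f(x) = C1*exp(-2^(7/8)*3^(1/8)*x/2) + C2*exp(2^(7/8)*3^(1/8)*x/2) + C3*sin(2^(7/8)*3^(1/8)*x/2) + C4*cos(2^(7/8)*3^(1/8)*x/2)


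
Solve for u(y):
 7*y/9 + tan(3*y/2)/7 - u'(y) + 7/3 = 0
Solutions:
 u(y) = C1 + 7*y^2/18 + 7*y/3 - 2*log(cos(3*y/2))/21


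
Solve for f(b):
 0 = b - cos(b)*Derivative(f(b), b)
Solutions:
 f(b) = C1 + Integral(b/cos(b), b)


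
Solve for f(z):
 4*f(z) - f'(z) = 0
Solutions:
 f(z) = C1*exp(4*z)


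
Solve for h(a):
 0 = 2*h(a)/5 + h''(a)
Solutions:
 h(a) = C1*sin(sqrt(10)*a/5) + C2*cos(sqrt(10)*a/5)


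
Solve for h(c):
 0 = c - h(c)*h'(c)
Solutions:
 h(c) = -sqrt(C1 + c^2)
 h(c) = sqrt(C1 + c^2)


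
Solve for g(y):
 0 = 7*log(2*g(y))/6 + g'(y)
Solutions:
 6*Integral(1/(log(_y) + log(2)), (_y, g(y)))/7 = C1 - y


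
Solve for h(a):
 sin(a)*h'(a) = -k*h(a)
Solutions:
 h(a) = C1*exp(k*(-log(cos(a) - 1) + log(cos(a) + 1))/2)


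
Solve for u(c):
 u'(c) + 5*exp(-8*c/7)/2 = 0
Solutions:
 u(c) = C1 + 35*exp(-8*c/7)/16


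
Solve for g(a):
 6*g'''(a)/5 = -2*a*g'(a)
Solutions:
 g(a) = C1 + Integral(C2*airyai(-3^(2/3)*5^(1/3)*a/3) + C3*airybi(-3^(2/3)*5^(1/3)*a/3), a)


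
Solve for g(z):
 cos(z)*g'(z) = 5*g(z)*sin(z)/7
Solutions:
 g(z) = C1/cos(z)^(5/7)


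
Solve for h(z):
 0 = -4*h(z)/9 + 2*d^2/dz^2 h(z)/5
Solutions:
 h(z) = C1*exp(-sqrt(10)*z/3) + C2*exp(sqrt(10)*z/3)


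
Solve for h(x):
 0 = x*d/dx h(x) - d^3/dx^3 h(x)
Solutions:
 h(x) = C1 + Integral(C2*airyai(x) + C3*airybi(x), x)


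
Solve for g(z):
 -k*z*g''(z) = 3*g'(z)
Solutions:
 g(z) = C1 + z^(((re(k) - 3)*re(k) + im(k)^2)/(re(k)^2 + im(k)^2))*(C2*sin(3*log(z)*Abs(im(k))/(re(k)^2 + im(k)^2)) + C3*cos(3*log(z)*im(k)/(re(k)^2 + im(k)^2)))


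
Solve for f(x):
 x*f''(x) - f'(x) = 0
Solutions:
 f(x) = C1 + C2*x^2


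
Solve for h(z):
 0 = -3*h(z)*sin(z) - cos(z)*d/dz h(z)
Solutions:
 h(z) = C1*cos(z)^3


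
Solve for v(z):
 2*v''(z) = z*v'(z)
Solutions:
 v(z) = C1 + C2*erfi(z/2)


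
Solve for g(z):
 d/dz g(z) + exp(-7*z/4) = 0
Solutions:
 g(z) = C1 + 4*exp(-7*z/4)/7


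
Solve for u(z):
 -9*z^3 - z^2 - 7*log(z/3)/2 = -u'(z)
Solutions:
 u(z) = C1 + 9*z^4/4 + z^3/3 + 7*z*log(z)/2 - 7*z*log(3)/2 - 7*z/2


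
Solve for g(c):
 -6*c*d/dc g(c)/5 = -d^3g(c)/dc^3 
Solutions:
 g(c) = C1 + Integral(C2*airyai(5^(2/3)*6^(1/3)*c/5) + C3*airybi(5^(2/3)*6^(1/3)*c/5), c)


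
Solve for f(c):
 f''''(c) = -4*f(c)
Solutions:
 f(c) = (C1*sin(c) + C2*cos(c))*exp(-c) + (C3*sin(c) + C4*cos(c))*exp(c)


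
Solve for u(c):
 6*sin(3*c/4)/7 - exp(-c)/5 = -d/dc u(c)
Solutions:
 u(c) = C1 + 8*cos(3*c/4)/7 - exp(-c)/5


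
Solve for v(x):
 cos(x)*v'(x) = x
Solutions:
 v(x) = C1 + Integral(x/cos(x), x)


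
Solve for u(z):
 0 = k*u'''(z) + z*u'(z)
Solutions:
 u(z) = C1 + Integral(C2*airyai(z*(-1/k)^(1/3)) + C3*airybi(z*(-1/k)^(1/3)), z)


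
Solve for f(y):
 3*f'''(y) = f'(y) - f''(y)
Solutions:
 f(y) = C1 + C2*exp(y*(-1 + sqrt(13))/6) + C3*exp(-y*(1 + sqrt(13))/6)


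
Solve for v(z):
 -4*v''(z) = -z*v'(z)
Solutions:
 v(z) = C1 + C2*erfi(sqrt(2)*z/4)


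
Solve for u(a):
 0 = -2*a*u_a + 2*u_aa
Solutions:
 u(a) = C1 + C2*erfi(sqrt(2)*a/2)


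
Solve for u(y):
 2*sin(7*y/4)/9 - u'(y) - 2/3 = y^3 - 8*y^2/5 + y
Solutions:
 u(y) = C1 - y^4/4 + 8*y^3/15 - y^2/2 - 2*y/3 - 8*cos(7*y/4)/63


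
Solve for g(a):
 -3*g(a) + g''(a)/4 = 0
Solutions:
 g(a) = C1*exp(-2*sqrt(3)*a) + C2*exp(2*sqrt(3)*a)


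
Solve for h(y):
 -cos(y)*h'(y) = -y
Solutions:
 h(y) = C1 + Integral(y/cos(y), y)


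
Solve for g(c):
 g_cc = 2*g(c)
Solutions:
 g(c) = C1*exp(-sqrt(2)*c) + C2*exp(sqrt(2)*c)


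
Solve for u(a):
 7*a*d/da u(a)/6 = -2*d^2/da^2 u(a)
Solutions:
 u(a) = C1 + C2*erf(sqrt(42)*a/12)


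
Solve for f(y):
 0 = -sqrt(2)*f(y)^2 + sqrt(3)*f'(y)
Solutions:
 f(y) = -3/(C1 + sqrt(6)*y)


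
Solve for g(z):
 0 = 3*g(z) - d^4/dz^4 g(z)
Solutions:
 g(z) = C1*exp(-3^(1/4)*z) + C2*exp(3^(1/4)*z) + C3*sin(3^(1/4)*z) + C4*cos(3^(1/4)*z)


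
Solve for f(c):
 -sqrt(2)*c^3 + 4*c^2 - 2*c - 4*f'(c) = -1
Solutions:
 f(c) = C1 - sqrt(2)*c^4/16 + c^3/3 - c^2/4 + c/4


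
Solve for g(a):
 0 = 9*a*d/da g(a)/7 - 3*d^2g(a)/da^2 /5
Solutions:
 g(a) = C1 + C2*erfi(sqrt(210)*a/14)


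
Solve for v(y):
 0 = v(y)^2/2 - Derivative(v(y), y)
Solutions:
 v(y) = -2/(C1 + y)


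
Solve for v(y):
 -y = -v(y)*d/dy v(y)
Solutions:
 v(y) = -sqrt(C1 + y^2)
 v(y) = sqrt(C1 + y^2)


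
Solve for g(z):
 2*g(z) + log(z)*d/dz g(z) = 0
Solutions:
 g(z) = C1*exp(-2*li(z))


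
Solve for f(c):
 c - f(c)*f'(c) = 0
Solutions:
 f(c) = -sqrt(C1 + c^2)
 f(c) = sqrt(C1 + c^2)


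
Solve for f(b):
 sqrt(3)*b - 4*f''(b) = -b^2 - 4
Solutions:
 f(b) = C1 + C2*b + b^4/48 + sqrt(3)*b^3/24 + b^2/2


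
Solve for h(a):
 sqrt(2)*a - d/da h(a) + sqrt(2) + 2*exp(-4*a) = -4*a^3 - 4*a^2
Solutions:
 h(a) = C1 + a^4 + 4*a^3/3 + sqrt(2)*a^2/2 + sqrt(2)*a - exp(-4*a)/2


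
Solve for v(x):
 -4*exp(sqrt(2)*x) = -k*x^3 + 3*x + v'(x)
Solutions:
 v(x) = C1 + k*x^4/4 - 3*x^2/2 - 2*sqrt(2)*exp(sqrt(2)*x)


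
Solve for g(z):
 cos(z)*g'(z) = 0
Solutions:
 g(z) = C1


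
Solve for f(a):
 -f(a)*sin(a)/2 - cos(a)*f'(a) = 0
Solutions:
 f(a) = C1*sqrt(cos(a))


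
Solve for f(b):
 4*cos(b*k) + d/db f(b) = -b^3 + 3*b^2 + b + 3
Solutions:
 f(b) = C1 - b^4/4 + b^3 + b^2/2 + 3*b - 4*sin(b*k)/k


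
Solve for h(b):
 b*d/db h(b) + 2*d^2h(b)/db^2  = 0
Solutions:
 h(b) = C1 + C2*erf(b/2)


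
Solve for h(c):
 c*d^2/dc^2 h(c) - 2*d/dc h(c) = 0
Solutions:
 h(c) = C1 + C2*c^3


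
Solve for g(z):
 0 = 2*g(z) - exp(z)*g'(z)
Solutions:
 g(z) = C1*exp(-2*exp(-z))


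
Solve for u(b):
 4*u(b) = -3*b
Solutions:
 u(b) = -3*b/4


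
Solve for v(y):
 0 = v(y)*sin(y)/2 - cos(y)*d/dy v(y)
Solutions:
 v(y) = C1/sqrt(cos(y))


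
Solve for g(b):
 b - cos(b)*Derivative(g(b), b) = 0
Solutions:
 g(b) = C1 + Integral(b/cos(b), b)


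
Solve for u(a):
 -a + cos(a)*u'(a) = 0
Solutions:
 u(a) = C1 + Integral(a/cos(a), a)


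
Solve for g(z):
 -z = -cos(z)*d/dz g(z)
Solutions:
 g(z) = C1 + Integral(z/cos(z), z)


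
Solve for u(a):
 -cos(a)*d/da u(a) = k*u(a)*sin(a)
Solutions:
 u(a) = C1*exp(k*log(cos(a)))


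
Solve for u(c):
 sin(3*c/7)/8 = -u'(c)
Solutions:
 u(c) = C1 + 7*cos(3*c/7)/24


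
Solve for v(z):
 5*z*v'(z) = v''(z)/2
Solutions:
 v(z) = C1 + C2*erfi(sqrt(5)*z)


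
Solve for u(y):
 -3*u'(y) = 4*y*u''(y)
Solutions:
 u(y) = C1 + C2*y^(1/4)


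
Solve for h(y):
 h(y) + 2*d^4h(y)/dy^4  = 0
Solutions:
 h(y) = (C1*sin(2^(1/4)*y/2) + C2*cos(2^(1/4)*y/2))*exp(-2^(1/4)*y/2) + (C3*sin(2^(1/4)*y/2) + C4*cos(2^(1/4)*y/2))*exp(2^(1/4)*y/2)


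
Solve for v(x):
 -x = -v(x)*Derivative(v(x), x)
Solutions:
 v(x) = -sqrt(C1 + x^2)
 v(x) = sqrt(C1 + x^2)


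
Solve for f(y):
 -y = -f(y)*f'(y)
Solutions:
 f(y) = -sqrt(C1 + y^2)
 f(y) = sqrt(C1 + y^2)


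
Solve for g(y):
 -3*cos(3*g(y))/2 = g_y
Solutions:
 g(y) = -asin((C1 + exp(9*y))/(C1 - exp(9*y)))/3 + pi/3
 g(y) = asin((C1 + exp(9*y))/(C1 - exp(9*y)))/3


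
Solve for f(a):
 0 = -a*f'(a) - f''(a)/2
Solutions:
 f(a) = C1 + C2*erf(a)


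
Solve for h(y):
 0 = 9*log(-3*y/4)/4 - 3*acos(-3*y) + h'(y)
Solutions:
 h(y) = C1 - 9*y*log(-y)/4 + 3*y*acos(-3*y) - 9*y*log(3)/4 + 9*y/4 + 9*y*log(2)/2 + sqrt(1 - 9*y^2)


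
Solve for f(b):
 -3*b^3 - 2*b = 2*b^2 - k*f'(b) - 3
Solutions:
 f(b) = C1 + 3*b^4/(4*k) + 2*b^3/(3*k) + b^2/k - 3*b/k


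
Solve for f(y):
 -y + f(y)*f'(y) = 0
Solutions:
 f(y) = -sqrt(C1 + y^2)
 f(y) = sqrt(C1 + y^2)


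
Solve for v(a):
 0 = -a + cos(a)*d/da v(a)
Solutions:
 v(a) = C1 + Integral(a/cos(a), a)


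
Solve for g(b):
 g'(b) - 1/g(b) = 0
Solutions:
 g(b) = -sqrt(C1 + 2*b)
 g(b) = sqrt(C1 + 2*b)


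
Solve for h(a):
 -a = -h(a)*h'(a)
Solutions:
 h(a) = -sqrt(C1 + a^2)
 h(a) = sqrt(C1 + a^2)


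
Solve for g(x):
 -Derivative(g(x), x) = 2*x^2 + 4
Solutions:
 g(x) = C1 - 2*x^3/3 - 4*x


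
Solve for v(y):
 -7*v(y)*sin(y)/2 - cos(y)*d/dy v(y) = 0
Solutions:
 v(y) = C1*cos(y)^(7/2)


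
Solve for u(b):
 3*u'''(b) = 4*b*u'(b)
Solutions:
 u(b) = C1 + Integral(C2*airyai(6^(2/3)*b/3) + C3*airybi(6^(2/3)*b/3), b)


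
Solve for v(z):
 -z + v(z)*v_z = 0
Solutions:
 v(z) = -sqrt(C1 + z^2)
 v(z) = sqrt(C1 + z^2)


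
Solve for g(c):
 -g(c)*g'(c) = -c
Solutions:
 g(c) = -sqrt(C1 + c^2)
 g(c) = sqrt(C1 + c^2)


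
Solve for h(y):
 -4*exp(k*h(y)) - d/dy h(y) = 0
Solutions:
 h(y) = Piecewise((log(1/(C1*k + 4*k*y))/k, Ne(k, 0)), (nan, True))
 h(y) = Piecewise((C1 - 4*y, Eq(k, 0)), (nan, True))


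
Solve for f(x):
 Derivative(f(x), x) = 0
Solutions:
 f(x) = C1


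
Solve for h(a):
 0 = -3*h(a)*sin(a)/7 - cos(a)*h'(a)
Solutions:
 h(a) = C1*cos(a)^(3/7)


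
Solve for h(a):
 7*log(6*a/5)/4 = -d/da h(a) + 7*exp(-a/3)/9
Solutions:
 h(a) = C1 - 7*a*log(a)/4 + 7*a*(-log(6) + 1 + log(5))/4 - 7*exp(-a/3)/3


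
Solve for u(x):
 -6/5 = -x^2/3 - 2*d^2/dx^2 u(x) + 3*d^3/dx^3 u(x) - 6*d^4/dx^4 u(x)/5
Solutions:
 u(x) = C1 + C2*x - x^4/72 - x^3/12 + x^2/40 + (C3*sin(sqrt(15)*x/12) + C4*cos(sqrt(15)*x/12))*exp(5*x/4)


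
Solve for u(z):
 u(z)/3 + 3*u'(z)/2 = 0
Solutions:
 u(z) = C1*exp(-2*z/9)


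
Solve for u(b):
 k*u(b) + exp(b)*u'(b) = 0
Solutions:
 u(b) = C1*exp(k*exp(-b))


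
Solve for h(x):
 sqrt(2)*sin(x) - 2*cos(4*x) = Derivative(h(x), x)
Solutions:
 h(x) = C1 - sin(4*x)/2 - sqrt(2)*cos(x)


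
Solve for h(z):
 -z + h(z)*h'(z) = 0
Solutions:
 h(z) = -sqrt(C1 + z^2)
 h(z) = sqrt(C1 + z^2)


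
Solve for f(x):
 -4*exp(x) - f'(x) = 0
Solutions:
 f(x) = C1 - 4*exp(x)


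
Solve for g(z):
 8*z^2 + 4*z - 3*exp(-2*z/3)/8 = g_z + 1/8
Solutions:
 g(z) = C1 + 8*z^3/3 + 2*z^2 - z/8 + 9*exp(-2*z/3)/16


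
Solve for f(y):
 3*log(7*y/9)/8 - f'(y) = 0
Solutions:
 f(y) = C1 + 3*y*log(y)/8 - 3*y*log(3)/4 - 3*y/8 + 3*y*log(7)/8


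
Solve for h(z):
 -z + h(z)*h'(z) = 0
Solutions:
 h(z) = -sqrt(C1 + z^2)
 h(z) = sqrt(C1 + z^2)


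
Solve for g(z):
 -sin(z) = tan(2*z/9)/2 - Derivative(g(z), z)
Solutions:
 g(z) = C1 - 9*log(cos(2*z/9))/4 - cos(z)


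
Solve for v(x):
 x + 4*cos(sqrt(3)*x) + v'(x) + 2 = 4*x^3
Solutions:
 v(x) = C1 + x^4 - x^2/2 - 2*x - 4*sqrt(3)*sin(sqrt(3)*x)/3


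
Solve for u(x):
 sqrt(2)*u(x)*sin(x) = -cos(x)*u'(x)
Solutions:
 u(x) = C1*cos(x)^(sqrt(2))


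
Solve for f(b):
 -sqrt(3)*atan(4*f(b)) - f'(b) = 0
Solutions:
 Integral(1/atan(4*_y), (_y, f(b))) = C1 - sqrt(3)*b


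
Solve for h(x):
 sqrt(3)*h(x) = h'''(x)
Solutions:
 h(x) = C3*exp(3^(1/6)*x) + (C1*sin(3^(2/3)*x/2) + C2*cos(3^(2/3)*x/2))*exp(-3^(1/6)*x/2)


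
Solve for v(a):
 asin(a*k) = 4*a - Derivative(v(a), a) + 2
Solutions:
 v(a) = C1 + 2*a^2 + 2*a - Piecewise((a*asin(a*k) + sqrt(-a^2*k^2 + 1)/k, Ne(k, 0)), (0, True))


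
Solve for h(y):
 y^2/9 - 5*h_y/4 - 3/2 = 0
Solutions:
 h(y) = C1 + 4*y^3/135 - 6*y/5


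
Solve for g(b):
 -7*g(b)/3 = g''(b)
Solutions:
 g(b) = C1*sin(sqrt(21)*b/3) + C2*cos(sqrt(21)*b/3)


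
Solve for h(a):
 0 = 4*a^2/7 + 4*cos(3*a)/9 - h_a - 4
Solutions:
 h(a) = C1 + 4*a^3/21 - 4*a + 4*sin(3*a)/27


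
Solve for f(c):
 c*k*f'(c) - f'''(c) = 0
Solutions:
 f(c) = C1 + Integral(C2*airyai(c*k^(1/3)) + C3*airybi(c*k^(1/3)), c)


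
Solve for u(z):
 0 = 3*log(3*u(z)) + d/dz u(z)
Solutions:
 Integral(1/(log(_y) + log(3)), (_y, u(z)))/3 = C1 - z


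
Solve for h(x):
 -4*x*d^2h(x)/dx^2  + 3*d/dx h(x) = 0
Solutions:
 h(x) = C1 + C2*x^(7/4)


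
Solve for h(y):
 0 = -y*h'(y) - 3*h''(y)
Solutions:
 h(y) = C1 + C2*erf(sqrt(6)*y/6)


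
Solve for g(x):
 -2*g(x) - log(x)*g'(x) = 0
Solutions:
 g(x) = C1*exp(-2*li(x))


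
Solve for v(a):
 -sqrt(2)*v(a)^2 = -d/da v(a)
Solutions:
 v(a) = -1/(C1 + sqrt(2)*a)


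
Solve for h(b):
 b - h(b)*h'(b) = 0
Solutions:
 h(b) = -sqrt(C1 + b^2)
 h(b) = sqrt(C1 + b^2)


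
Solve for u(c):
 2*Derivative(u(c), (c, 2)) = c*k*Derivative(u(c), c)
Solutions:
 u(c) = Piecewise((-sqrt(pi)*C1*erf(c*sqrt(-k)/2)/sqrt(-k) - C2, (k > 0) | (k < 0)), (-C1*c - C2, True))


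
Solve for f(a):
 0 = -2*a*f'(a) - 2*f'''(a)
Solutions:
 f(a) = C1 + Integral(C2*airyai(-a) + C3*airybi(-a), a)


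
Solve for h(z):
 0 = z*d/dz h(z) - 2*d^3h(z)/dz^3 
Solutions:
 h(z) = C1 + Integral(C2*airyai(2^(2/3)*z/2) + C3*airybi(2^(2/3)*z/2), z)


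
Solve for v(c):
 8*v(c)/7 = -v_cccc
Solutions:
 v(c) = (C1*sin(2^(1/4)*7^(3/4)*c/7) + C2*cos(2^(1/4)*7^(3/4)*c/7))*exp(-2^(1/4)*7^(3/4)*c/7) + (C3*sin(2^(1/4)*7^(3/4)*c/7) + C4*cos(2^(1/4)*7^(3/4)*c/7))*exp(2^(1/4)*7^(3/4)*c/7)


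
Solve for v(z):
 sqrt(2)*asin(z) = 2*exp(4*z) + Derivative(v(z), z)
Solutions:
 v(z) = C1 + sqrt(2)*(z*asin(z) + sqrt(1 - z^2)) - exp(4*z)/2


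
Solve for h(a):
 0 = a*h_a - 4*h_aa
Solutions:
 h(a) = C1 + C2*erfi(sqrt(2)*a/4)


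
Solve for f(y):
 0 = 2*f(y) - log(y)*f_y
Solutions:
 f(y) = C1*exp(2*li(y))


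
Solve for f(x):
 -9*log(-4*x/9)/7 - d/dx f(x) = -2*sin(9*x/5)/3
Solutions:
 f(x) = C1 - 9*x*log(-x)/7 - 18*x*log(2)/7 + 9*x/7 + 18*x*log(3)/7 - 10*cos(9*x/5)/27


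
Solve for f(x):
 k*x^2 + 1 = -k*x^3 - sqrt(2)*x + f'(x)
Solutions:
 f(x) = C1 + k*x^4/4 + k*x^3/3 + sqrt(2)*x^2/2 + x


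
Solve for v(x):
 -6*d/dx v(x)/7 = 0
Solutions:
 v(x) = C1


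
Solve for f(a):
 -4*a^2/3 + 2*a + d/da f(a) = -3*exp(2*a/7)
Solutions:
 f(a) = C1 + 4*a^3/9 - a^2 - 21*exp(2*a/7)/2


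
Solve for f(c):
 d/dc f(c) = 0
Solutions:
 f(c) = C1


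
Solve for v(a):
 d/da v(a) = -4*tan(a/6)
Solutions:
 v(a) = C1 + 24*log(cos(a/6))


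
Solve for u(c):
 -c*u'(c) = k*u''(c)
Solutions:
 u(c) = C1 + C2*sqrt(k)*erf(sqrt(2)*c*sqrt(1/k)/2)


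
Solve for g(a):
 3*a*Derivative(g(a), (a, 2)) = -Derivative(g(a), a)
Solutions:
 g(a) = C1 + C2*a^(2/3)


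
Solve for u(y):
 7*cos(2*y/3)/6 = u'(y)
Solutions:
 u(y) = C1 + 7*sin(2*y/3)/4


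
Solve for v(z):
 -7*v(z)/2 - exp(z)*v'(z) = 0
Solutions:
 v(z) = C1*exp(7*exp(-z)/2)


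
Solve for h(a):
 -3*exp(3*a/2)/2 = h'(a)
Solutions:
 h(a) = C1 - exp(a)^(3/2)


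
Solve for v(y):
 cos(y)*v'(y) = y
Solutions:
 v(y) = C1 + Integral(y/cos(y), y)


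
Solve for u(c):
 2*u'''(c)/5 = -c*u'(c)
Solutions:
 u(c) = C1 + Integral(C2*airyai(-2^(2/3)*5^(1/3)*c/2) + C3*airybi(-2^(2/3)*5^(1/3)*c/2), c)


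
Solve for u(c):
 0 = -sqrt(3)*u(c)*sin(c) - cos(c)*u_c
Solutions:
 u(c) = C1*cos(c)^(sqrt(3))


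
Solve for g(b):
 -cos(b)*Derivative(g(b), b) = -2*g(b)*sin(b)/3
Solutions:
 g(b) = C1/cos(b)^(2/3)


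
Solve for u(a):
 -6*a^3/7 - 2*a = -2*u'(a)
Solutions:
 u(a) = C1 + 3*a^4/28 + a^2/2


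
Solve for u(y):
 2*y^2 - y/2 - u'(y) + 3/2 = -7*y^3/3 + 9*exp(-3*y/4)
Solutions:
 u(y) = C1 + 7*y^4/12 + 2*y^3/3 - y^2/4 + 3*y/2 + 12*exp(-3*y/4)


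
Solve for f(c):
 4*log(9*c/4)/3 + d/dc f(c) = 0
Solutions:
 f(c) = C1 - 4*c*log(c)/3 - 8*c*log(3)/3 + 4*c/3 + 8*c*log(2)/3


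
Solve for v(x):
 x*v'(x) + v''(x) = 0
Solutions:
 v(x) = C1 + C2*erf(sqrt(2)*x/2)


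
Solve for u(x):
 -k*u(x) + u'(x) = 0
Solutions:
 u(x) = C1*exp(k*x)


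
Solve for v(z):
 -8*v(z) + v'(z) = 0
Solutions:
 v(z) = C1*exp(8*z)


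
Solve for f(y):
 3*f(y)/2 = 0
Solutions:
 f(y) = 0


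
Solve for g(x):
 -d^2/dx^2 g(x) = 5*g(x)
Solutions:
 g(x) = C1*sin(sqrt(5)*x) + C2*cos(sqrt(5)*x)


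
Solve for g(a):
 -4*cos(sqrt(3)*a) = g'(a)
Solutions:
 g(a) = C1 - 4*sqrt(3)*sin(sqrt(3)*a)/3


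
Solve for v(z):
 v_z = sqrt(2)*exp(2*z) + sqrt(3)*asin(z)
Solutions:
 v(z) = C1 + sqrt(3)*(z*asin(z) + sqrt(1 - z^2)) + sqrt(2)*exp(2*z)/2


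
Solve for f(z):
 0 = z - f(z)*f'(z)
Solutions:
 f(z) = -sqrt(C1 + z^2)
 f(z) = sqrt(C1 + z^2)


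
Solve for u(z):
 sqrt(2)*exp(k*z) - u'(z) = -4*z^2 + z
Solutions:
 u(z) = C1 + 4*z^3/3 - z^2/2 + sqrt(2)*exp(k*z)/k


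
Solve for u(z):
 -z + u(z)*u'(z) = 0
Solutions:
 u(z) = -sqrt(C1 + z^2)
 u(z) = sqrt(C1 + z^2)


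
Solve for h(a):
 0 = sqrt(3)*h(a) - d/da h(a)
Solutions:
 h(a) = C1*exp(sqrt(3)*a)


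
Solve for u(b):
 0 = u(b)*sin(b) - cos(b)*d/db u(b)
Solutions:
 u(b) = C1/cos(b)


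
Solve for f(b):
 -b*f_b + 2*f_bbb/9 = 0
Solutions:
 f(b) = C1 + Integral(C2*airyai(6^(2/3)*b/2) + C3*airybi(6^(2/3)*b/2), b)


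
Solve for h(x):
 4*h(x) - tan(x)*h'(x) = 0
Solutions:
 h(x) = C1*sin(x)^4


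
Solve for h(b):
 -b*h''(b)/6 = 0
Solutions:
 h(b) = C1 + C2*b


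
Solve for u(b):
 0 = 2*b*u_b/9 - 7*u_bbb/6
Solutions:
 u(b) = C1 + Integral(C2*airyai(42^(2/3)*b/21) + C3*airybi(42^(2/3)*b/21), b)


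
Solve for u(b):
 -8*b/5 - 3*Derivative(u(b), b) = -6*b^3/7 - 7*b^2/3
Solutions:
 u(b) = C1 + b^4/14 + 7*b^3/27 - 4*b^2/15


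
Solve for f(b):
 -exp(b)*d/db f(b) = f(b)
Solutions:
 f(b) = C1*exp(exp(-b))


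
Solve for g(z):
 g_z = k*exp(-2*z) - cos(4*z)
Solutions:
 g(z) = C1 - k*exp(-2*z)/2 - sin(4*z)/4


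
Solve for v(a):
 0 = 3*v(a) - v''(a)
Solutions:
 v(a) = C1*exp(-sqrt(3)*a) + C2*exp(sqrt(3)*a)


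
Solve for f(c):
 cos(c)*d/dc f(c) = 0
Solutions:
 f(c) = C1


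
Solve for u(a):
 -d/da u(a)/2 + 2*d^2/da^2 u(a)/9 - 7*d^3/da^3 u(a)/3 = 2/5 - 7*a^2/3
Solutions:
 u(a) = C1 + 14*a^3/9 + 56*a^2/27 - 51652*a/1215 + (C2*sin(sqrt(374)*a/42) + C3*cos(sqrt(374)*a/42))*exp(a/21)


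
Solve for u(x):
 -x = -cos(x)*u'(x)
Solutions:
 u(x) = C1 + Integral(x/cos(x), x)


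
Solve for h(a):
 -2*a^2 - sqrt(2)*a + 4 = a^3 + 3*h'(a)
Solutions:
 h(a) = C1 - a^4/12 - 2*a^3/9 - sqrt(2)*a^2/6 + 4*a/3


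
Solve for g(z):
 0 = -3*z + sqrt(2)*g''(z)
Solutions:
 g(z) = C1 + C2*z + sqrt(2)*z^3/4


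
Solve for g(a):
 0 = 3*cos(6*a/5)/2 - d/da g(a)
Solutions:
 g(a) = C1 + 5*sin(6*a/5)/4


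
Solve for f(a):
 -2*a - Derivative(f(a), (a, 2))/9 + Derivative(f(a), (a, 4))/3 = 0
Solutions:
 f(a) = C1 + C2*a + C3*exp(-sqrt(3)*a/3) + C4*exp(sqrt(3)*a/3) - 3*a^3


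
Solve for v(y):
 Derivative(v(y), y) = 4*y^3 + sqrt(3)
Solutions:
 v(y) = C1 + y^4 + sqrt(3)*y


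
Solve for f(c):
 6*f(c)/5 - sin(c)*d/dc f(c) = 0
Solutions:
 f(c) = C1*(cos(c) - 1)^(3/5)/(cos(c) + 1)^(3/5)


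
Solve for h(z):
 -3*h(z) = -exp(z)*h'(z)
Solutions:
 h(z) = C1*exp(-3*exp(-z))


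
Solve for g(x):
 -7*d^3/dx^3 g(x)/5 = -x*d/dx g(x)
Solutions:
 g(x) = C1 + Integral(C2*airyai(5^(1/3)*7^(2/3)*x/7) + C3*airybi(5^(1/3)*7^(2/3)*x/7), x)


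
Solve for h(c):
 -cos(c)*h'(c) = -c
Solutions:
 h(c) = C1 + Integral(c/cos(c), c)


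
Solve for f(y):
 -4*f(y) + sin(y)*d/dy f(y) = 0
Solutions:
 f(y) = C1*(cos(y)^2 - 2*cos(y) + 1)/(cos(y)^2 + 2*cos(y) + 1)


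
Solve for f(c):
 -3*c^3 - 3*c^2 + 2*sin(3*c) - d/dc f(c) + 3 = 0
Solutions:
 f(c) = C1 - 3*c^4/4 - c^3 + 3*c - 2*cos(3*c)/3


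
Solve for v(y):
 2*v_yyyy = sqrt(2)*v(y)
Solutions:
 v(y) = C1*exp(-2^(7/8)*y/2) + C2*exp(2^(7/8)*y/2) + C3*sin(2^(7/8)*y/2) + C4*cos(2^(7/8)*y/2)


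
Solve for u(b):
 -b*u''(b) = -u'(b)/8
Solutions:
 u(b) = C1 + C2*b^(9/8)


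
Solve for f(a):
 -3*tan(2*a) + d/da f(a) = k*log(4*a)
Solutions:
 f(a) = C1 + a*k*(log(a) - 1) + 2*a*k*log(2) - 3*log(cos(2*a))/2


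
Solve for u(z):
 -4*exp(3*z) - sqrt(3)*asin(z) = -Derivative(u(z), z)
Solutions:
 u(z) = C1 + sqrt(3)*(z*asin(z) + sqrt(1 - z^2)) + 4*exp(3*z)/3


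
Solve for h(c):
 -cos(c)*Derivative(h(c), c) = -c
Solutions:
 h(c) = C1 + Integral(c/cos(c), c)


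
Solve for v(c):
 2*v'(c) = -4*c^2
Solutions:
 v(c) = C1 - 2*c^3/3


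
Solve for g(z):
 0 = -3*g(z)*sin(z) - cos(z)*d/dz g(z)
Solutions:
 g(z) = C1*cos(z)^3


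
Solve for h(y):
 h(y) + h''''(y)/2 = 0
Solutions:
 h(y) = (C1*sin(2^(3/4)*y/2) + C2*cos(2^(3/4)*y/2))*exp(-2^(3/4)*y/2) + (C3*sin(2^(3/4)*y/2) + C4*cos(2^(3/4)*y/2))*exp(2^(3/4)*y/2)


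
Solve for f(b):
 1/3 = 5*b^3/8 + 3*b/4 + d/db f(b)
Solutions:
 f(b) = C1 - 5*b^4/32 - 3*b^2/8 + b/3


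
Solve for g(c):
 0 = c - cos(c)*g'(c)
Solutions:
 g(c) = C1 + Integral(c/cos(c), c)


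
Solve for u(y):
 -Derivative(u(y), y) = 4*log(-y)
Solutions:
 u(y) = C1 - 4*y*log(-y) + 4*y


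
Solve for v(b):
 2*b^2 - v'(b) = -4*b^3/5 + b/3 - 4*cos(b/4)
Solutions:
 v(b) = C1 + b^4/5 + 2*b^3/3 - b^2/6 + 16*sin(b/4)


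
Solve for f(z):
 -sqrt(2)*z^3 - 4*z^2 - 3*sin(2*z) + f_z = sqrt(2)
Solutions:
 f(z) = C1 + sqrt(2)*z^4/4 + 4*z^3/3 + sqrt(2)*z - 3*cos(2*z)/2


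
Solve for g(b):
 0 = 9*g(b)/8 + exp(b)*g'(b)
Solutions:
 g(b) = C1*exp(9*exp(-b)/8)


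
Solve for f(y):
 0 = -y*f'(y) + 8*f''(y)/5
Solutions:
 f(y) = C1 + C2*erfi(sqrt(5)*y/4)


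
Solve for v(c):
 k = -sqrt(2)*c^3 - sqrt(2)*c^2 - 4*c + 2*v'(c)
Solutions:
 v(c) = C1 + sqrt(2)*c^4/8 + sqrt(2)*c^3/6 + c^2 + c*k/2


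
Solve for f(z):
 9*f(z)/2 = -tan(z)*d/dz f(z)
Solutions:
 f(z) = C1/sin(z)^(9/2)


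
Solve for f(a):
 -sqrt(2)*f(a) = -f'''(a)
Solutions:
 f(a) = C3*exp(2^(1/6)*a) + (C1*sin(2^(1/6)*sqrt(3)*a/2) + C2*cos(2^(1/6)*sqrt(3)*a/2))*exp(-2^(1/6)*a/2)


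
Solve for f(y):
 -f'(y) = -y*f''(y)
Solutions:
 f(y) = C1 + C2*y^2


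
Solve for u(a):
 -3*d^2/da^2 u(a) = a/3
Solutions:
 u(a) = C1 + C2*a - a^3/54


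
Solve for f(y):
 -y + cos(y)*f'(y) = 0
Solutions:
 f(y) = C1 + Integral(y/cos(y), y)


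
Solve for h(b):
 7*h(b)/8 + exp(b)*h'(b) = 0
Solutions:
 h(b) = C1*exp(7*exp(-b)/8)


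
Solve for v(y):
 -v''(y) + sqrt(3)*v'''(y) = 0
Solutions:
 v(y) = C1 + C2*y + C3*exp(sqrt(3)*y/3)


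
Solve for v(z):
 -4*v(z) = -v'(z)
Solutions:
 v(z) = C1*exp(4*z)


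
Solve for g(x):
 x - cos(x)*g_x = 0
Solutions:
 g(x) = C1 + Integral(x/cos(x), x)


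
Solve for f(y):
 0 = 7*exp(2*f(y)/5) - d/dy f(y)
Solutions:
 f(y) = 5*log(-sqrt(-1/(C1 + 7*y))) - 5*log(2) + 5*log(10)/2
 f(y) = 5*log(-1/(C1 + 7*y))/2 - 5*log(2) + 5*log(10)/2


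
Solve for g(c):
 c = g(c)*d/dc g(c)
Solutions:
 g(c) = -sqrt(C1 + c^2)
 g(c) = sqrt(C1 + c^2)


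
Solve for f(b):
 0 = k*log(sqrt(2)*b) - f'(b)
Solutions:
 f(b) = C1 + b*k*log(b) - b*k + b*k*log(2)/2


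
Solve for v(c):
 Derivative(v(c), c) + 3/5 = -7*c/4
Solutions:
 v(c) = C1 - 7*c^2/8 - 3*c/5


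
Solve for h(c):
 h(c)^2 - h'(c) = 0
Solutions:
 h(c) = -1/(C1 + c)


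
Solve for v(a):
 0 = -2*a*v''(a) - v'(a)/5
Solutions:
 v(a) = C1 + C2*a^(9/10)


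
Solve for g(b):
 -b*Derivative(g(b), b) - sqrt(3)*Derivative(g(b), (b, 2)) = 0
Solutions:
 g(b) = C1 + C2*erf(sqrt(2)*3^(3/4)*b/6)


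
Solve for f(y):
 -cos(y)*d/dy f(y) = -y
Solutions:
 f(y) = C1 + Integral(y/cos(y), y)


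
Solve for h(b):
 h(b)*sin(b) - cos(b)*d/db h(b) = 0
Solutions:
 h(b) = C1/cos(b)


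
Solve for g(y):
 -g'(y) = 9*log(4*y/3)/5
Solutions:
 g(y) = C1 - 9*y*log(y)/5 - 18*y*log(2)/5 + 9*y/5 + 9*y*log(3)/5


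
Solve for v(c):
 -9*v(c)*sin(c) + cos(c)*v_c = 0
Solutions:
 v(c) = C1/cos(c)^9


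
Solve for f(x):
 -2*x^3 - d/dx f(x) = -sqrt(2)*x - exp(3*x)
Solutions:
 f(x) = C1 - x^4/2 + sqrt(2)*x^2/2 + exp(3*x)/3


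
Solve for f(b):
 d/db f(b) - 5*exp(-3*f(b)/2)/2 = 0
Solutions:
 f(b) = 2*log(C1 + 15*b/4)/3
 f(b) = 2*log((-6^(1/3) - 2^(1/3)*3^(5/6)*I)*(C1 + 5*b)^(1/3)/4)
 f(b) = 2*log((-6^(1/3) + 2^(1/3)*3^(5/6)*I)*(C1 + 5*b)^(1/3)/4)


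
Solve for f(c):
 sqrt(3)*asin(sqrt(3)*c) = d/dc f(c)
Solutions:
 f(c) = C1 + sqrt(3)*(c*asin(sqrt(3)*c) + sqrt(3)*sqrt(1 - 3*c^2)/3)


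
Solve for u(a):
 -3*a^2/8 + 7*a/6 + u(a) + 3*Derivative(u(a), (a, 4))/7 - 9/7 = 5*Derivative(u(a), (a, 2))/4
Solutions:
 u(a) = 3*a^2/8 - 7*a/6 + (C1*sin(3^(3/4)*7^(1/4)*a*sin(atan(sqrt(119)/35)/2)/3) + C2*cos(3^(3/4)*7^(1/4)*a*sin(atan(sqrt(119)/35)/2)/3))*exp(-3^(3/4)*7^(1/4)*a*cos(atan(sqrt(119)/35)/2)/3) + (C3*sin(3^(3/4)*7^(1/4)*a*sin(atan(sqrt(119)/35)/2)/3) + C4*cos(3^(3/4)*7^(1/4)*a*sin(atan(sqrt(119)/35)/2)/3))*exp(3^(3/4)*7^(1/4)*a*cos(atan(sqrt(119)/35)/2)/3) + 249/112


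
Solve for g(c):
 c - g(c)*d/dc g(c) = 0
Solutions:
 g(c) = -sqrt(C1 + c^2)
 g(c) = sqrt(C1 + c^2)


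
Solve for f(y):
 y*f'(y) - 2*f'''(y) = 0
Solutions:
 f(y) = C1 + Integral(C2*airyai(2^(2/3)*y/2) + C3*airybi(2^(2/3)*y/2), y)


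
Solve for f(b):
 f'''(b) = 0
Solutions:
 f(b) = C1 + C2*b + C3*b^2


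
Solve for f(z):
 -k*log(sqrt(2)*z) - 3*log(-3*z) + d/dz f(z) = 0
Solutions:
 f(z) = C1 + z*(k + 3)*log(z) + z*(-k + k*log(2)/2 - 3 + 3*log(3) + 3*I*pi)


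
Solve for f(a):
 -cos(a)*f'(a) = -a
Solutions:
 f(a) = C1 + Integral(a/cos(a), a)


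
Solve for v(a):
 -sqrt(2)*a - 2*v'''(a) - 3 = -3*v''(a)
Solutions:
 v(a) = C1 + C2*a + C3*exp(3*a/2) + sqrt(2)*a^3/18 + a^2*(2*sqrt(2) + 9)/18


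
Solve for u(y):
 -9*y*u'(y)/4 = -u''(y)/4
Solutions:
 u(y) = C1 + C2*erfi(3*sqrt(2)*y/2)


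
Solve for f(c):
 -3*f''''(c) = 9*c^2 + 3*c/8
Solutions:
 f(c) = C1 + C2*c + C3*c^2 + C4*c^3 - c^6/120 - c^5/960


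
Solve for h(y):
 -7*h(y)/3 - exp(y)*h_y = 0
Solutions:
 h(y) = C1*exp(7*exp(-y)/3)


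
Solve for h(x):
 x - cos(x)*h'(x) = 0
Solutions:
 h(x) = C1 + Integral(x/cos(x), x)


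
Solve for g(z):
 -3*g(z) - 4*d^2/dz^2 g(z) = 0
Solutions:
 g(z) = C1*sin(sqrt(3)*z/2) + C2*cos(sqrt(3)*z/2)


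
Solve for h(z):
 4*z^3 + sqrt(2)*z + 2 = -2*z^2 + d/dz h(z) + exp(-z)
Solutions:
 h(z) = C1 + z^4 + 2*z^3/3 + sqrt(2)*z^2/2 + 2*z + exp(-z)


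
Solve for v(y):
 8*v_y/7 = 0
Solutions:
 v(y) = C1


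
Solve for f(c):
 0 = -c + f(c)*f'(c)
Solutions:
 f(c) = -sqrt(C1 + c^2)
 f(c) = sqrt(C1 + c^2)


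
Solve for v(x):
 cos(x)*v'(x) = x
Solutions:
 v(x) = C1 + Integral(x/cos(x), x)


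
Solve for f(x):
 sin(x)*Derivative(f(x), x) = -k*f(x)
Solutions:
 f(x) = C1*exp(k*(-log(cos(x) - 1) + log(cos(x) + 1))/2)


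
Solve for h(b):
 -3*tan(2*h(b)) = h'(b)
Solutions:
 h(b) = -asin(C1*exp(-6*b))/2 + pi/2
 h(b) = asin(C1*exp(-6*b))/2


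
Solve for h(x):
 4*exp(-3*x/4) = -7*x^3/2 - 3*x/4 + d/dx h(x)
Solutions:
 h(x) = C1 + 7*x^4/8 + 3*x^2/8 - 16*exp(-3*x/4)/3


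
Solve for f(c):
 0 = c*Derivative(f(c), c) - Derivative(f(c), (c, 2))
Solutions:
 f(c) = C1 + C2*erfi(sqrt(2)*c/2)


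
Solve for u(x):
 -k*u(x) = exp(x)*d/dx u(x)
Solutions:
 u(x) = C1*exp(k*exp(-x))


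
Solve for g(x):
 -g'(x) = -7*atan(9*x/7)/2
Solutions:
 g(x) = C1 + 7*x*atan(9*x/7)/2 - 49*log(81*x^2 + 49)/36


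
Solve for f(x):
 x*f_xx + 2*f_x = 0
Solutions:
 f(x) = C1 + C2/x


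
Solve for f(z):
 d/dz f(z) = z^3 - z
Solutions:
 f(z) = C1 + z^4/4 - z^2/2


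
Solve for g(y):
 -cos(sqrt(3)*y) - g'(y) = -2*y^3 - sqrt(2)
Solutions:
 g(y) = C1 + y^4/2 + sqrt(2)*y - sqrt(3)*sin(sqrt(3)*y)/3


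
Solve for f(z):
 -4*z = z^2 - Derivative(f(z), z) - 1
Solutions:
 f(z) = C1 + z^3/3 + 2*z^2 - z


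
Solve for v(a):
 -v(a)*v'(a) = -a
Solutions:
 v(a) = -sqrt(C1 + a^2)
 v(a) = sqrt(C1 + a^2)


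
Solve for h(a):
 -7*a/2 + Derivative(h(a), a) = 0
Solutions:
 h(a) = C1 + 7*a^2/4


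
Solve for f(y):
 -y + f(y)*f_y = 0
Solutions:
 f(y) = -sqrt(C1 + y^2)
 f(y) = sqrt(C1 + y^2)


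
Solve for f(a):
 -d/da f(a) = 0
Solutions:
 f(a) = C1


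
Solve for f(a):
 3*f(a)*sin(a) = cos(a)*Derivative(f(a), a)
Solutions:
 f(a) = C1/cos(a)^3


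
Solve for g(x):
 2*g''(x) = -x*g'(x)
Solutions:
 g(x) = C1 + C2*erf(x/2)


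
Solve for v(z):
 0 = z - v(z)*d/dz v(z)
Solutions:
 v(z) = -sqrt(C1 + z^2)
 v(z) = sqrt(C1 + z^2)


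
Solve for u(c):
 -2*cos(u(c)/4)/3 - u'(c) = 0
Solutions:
 2*c/3 - 2*log(sin(u(c)/4) - 1) + 2*log(sin(u(c)/4) + 1) = C1


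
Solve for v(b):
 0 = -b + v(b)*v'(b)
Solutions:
 v(b) = -sqrt(C1 + b^2)
 v(b) = sqrt(C1 + b^2)


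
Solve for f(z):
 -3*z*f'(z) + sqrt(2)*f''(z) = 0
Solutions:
 f(z) = C1 + C2*erfi(2^(1/4)*sqrt(3)*z/2)


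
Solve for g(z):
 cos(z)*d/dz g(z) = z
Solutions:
 g(z) = C1 + Integral(z/cos(z), z)


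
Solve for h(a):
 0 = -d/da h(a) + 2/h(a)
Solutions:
 h(a) = -sqrt(C1 + 4*a)
 h(a) = sqrt(C1 + 4*a)


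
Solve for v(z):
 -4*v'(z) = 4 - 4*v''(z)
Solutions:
 v(z) = C1 + C2*exp(z) - z


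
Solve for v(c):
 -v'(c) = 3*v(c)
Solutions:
 v(c) = C1*exp(-3*c)


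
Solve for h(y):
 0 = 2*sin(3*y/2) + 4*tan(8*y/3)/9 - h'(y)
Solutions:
 h(y) = C1 - log(cos(8*y/3))/6 - 4*cos(3*y/2)/3


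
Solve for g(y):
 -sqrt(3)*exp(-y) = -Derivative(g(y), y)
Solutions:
 g(y) = C1 - sqrt(3)*exp(-y)


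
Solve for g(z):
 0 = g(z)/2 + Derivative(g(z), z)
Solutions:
 g(z) = C1*exp(-z/2)


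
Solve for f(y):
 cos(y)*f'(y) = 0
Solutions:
 f(y) = C1


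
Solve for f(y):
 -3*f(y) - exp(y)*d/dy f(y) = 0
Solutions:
 f(y) = C1*exp(3*exp(-y))


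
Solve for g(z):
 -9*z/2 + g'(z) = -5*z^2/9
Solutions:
 g(z) = C1 - 5*z^3/27 + 9*z^2/4


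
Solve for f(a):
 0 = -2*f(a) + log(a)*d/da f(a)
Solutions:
 f(a) = C1*exp(2*li(a))


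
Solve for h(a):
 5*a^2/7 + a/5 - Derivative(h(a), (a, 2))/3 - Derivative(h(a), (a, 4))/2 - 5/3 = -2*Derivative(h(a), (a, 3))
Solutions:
 h(a) = C1 + C2*a + C3*exp(a*(2 - sqrt(30)/3)) + C4*exp(a*(sqrt(30)/3 + 2)) + 5*a^4/28 + 307*a^3/70 + 2563*a^2/35


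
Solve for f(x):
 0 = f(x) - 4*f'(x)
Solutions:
 f(x) = C1*exp(x/4)


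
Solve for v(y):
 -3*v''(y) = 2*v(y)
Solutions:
 v(y) = C1*sin(sqrt(6)*y/3) + C2*cos(sqrt(6)*y/3)


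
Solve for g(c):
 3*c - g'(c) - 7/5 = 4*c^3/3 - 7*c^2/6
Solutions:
 g(c) = C1 - c^4/3 + 7*c^3/18 + 3*c^2/2 - 7*c/5


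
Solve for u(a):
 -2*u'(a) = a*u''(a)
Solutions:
 u(a) = C1 + C2/a


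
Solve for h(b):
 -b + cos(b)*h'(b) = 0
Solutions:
 h(b) = C1 + Integral(b/cos(b), b)


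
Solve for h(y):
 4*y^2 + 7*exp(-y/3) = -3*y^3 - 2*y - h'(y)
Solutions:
 h(y) = C1 - 3*y^4/4 - 4*y^3/3 - y^2 + 21*exp(-y/3)


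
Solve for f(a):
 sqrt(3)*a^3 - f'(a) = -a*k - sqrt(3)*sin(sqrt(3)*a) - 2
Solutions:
 f(a) = C1 + sqrt(3)*a^4/4 + a^2*k/2 + 2*a - cos(sqrt(3)*a)


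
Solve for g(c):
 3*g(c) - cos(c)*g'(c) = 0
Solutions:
 g(c) = C1*(sin(c) + 1)^(3/2)/(sin(c) - 1)^(3/2)


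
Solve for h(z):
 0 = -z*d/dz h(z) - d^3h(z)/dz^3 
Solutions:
 h(z) = C1 + Integral(C2*airyai(-z) + C3*airybi(-z), z)


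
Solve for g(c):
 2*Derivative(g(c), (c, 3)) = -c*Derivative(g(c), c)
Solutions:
 g(c) = C1 + Integral(C2*airyai(-2^(2/3)*c/2) + C3*airybi(-2^(2/3)*c/2), c)


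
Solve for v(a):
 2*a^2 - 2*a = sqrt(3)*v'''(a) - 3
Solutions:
 v(a) = C1 + C2*a + C3*a^2 + sqrt(3)*a^5/90 - sqrt(3)*a^4/36 + sqrt(3)*a^3/6


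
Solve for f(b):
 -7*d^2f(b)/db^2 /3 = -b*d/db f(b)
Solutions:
 f(b) = C1 + C2*erfi(sqrt(42)*b/14)


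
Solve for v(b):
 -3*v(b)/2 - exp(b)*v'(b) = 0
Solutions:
 v(b) = C1*exp(3*exp(-b)/2)


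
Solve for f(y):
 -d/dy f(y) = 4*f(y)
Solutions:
 f(y) = C1*exp(-4*y)


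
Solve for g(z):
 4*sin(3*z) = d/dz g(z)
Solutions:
 g(z) = C1 - 4*cos(3*z)/3


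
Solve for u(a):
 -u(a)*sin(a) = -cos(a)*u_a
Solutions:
 u(a) = C1/cos(a)


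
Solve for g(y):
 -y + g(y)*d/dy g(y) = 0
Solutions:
 g(y) = -sqrt(C1 + y^2)
 g(y) = sqrt(C1 + y^2)


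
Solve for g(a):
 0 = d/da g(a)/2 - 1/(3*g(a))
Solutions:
 g(a) = -sqrt(C1 + 12*a)/3
 g(a) = sqrt(C1 + 12*a)/3


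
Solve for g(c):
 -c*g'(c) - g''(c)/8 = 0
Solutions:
 g(c) = C1 + C2*erf(2*c)


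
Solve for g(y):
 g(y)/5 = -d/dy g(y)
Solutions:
 g(y) = C1*exp(-y/5)


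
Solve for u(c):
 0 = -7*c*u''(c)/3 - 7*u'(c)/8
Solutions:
 u(c) = C1 + C2*c^(5/8)


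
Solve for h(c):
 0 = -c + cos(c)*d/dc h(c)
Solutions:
 h(c) = C1 + Integral(c/cos(c), c)


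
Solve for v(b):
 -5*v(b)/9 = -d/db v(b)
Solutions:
 v(b) = C1*exp(5*b/9)


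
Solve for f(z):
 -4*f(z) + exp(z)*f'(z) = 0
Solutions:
 f(z) = C1*exp(-4*exp(-z))


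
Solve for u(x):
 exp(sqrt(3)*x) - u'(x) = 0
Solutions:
 u(x) = C1 + sqrt(3)*exp(sqrt(3)*x)/3


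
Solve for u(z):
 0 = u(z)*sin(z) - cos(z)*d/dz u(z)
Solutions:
 u(z) = C1/cos(z)


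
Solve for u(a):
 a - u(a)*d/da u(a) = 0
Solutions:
 u(a) = -sqrt(C1 + a^2)
 u(a) = sqrt(C1 + a^2)


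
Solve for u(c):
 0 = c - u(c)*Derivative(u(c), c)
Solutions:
 u(c) = -sqrt(C1 + c^2)
 u(c) = sqrt(C1 + c^2)


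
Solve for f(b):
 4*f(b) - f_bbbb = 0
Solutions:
 f(b) = C1*exp(-sqrt(2)*b) + C2*exp(sqrt(2)*b) + C3*sin(sqrt(2)*b) + C4*cos(sqrt(2)*b)


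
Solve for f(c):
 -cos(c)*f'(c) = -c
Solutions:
 f(c) = C1 + Integral(c/cos(c), c)


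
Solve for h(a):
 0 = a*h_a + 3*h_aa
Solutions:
 h(a) = C1 + C2*erf(sqrt(6)*a/6)


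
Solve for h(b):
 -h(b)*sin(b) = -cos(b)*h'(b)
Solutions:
 h(b) = C1/cos(b)


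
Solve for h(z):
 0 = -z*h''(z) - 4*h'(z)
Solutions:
 h(z) = C1 + C2/z^3


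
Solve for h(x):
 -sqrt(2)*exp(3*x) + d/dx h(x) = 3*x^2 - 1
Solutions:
 h(x) = C1 + x^3 - x + sqrt(2)*exp(3*x)/3


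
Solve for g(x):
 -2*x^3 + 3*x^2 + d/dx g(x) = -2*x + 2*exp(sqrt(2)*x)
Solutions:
 g(x) = C1 + x^4/2 - x^3 - x^2 + sqrt(2)*exp(sqrt(2)*x)


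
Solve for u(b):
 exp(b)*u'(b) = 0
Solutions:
 u(b) = C1


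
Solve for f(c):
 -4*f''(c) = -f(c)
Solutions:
 f(c) = C1*exp(-c/2) + C2*exp(c/2)


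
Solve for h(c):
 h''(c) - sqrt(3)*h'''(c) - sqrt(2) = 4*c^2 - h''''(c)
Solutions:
 h(c) = C1 + C2*c + c^4/3 + 4*sqrt(3)*c^3/3 + c^2*(sqrt(2)/2 + 8) + (C3*sin(c/2) + C4*cos(c/2))*exp(sqrt(3)*c/2)


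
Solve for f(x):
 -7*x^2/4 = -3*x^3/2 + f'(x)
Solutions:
 f(x) = C1 + 3*x^4/8 - 7*x^3/12


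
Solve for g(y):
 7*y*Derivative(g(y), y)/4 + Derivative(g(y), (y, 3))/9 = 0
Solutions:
 g(y) = C1 + Integral(C2*airyai(-126^(1/3)*y/2) + C3*airybi(-126^(1/3)*y/2), y)


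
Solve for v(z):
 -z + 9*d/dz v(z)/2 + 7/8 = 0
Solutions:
 v(z) = C1 + z^2/9 - 7*z/36


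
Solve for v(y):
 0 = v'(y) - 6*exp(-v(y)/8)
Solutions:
 v(y) = 8*log(C1 + 3*y/4)


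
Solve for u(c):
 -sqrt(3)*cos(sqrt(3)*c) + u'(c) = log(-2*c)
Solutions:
 u(c) = C1 + c*log(-c) - c + c*log(2) + sin(sqrt(3)*c)


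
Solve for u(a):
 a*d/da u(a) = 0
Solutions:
 u(a) = C1


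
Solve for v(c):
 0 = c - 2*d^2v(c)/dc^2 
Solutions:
 v(c) = C1 + C2*c + c^3/12


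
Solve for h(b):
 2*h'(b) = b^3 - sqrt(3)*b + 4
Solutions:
 h(b) = C1 + b^4/8 - sqrt(3)*b^2/4 + 2*b


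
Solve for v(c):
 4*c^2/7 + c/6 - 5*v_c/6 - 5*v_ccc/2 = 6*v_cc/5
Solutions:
 v(c) = C1 + 8*c^3/35 - 1553*c^2/1750 - 34092*c/21875 + (C2*sin(sqrt(1551)*c/75) + C3*cos(sqrt(1551)*c/75))*exp(-6*c/25)


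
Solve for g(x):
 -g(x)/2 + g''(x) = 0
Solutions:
 g(x) = C1*exp(-sqrt(2)*x/2) + C2*exp(sqrt(2)*x/2)


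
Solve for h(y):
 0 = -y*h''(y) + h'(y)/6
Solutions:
 h(y) = C1 + C2*y^(7/6)


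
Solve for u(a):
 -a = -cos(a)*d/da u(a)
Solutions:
 u(a) = C1 + Integral(a/cos(a), a)


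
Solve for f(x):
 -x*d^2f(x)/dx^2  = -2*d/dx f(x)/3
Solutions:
 f(x) = C1 + C2*x^(5/3)


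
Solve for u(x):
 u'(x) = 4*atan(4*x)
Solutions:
 u(x) = C1 + 4*x*atan(4*x) - log(16*x^2 + 1)/2


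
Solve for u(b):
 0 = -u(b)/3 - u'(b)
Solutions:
 u(b) = C1*exp(-b/3)


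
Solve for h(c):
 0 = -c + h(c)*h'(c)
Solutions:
 h(c) = -sqrt(C1 + c^2)
 h(c) = sqrt(C1 + c^2)


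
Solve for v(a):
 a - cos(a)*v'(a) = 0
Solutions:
 v(a) = C1 + Integral(a/cos(a), a)


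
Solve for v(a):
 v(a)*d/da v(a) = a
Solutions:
 v(a) = -sqrt(C1 + a^2)
 v(a) = sqrt(C1 + a^2)


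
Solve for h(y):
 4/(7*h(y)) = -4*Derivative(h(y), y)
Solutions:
 h(y) = -sqrt(C1 - 14*y)/7
 h(y) = sqrt(C1 - 14*y)/7


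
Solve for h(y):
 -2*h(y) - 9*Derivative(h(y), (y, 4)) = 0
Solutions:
 h(y) = (C1*sin(2^(3/4)*sqrt(3)*y/6) + C2*cos(2^(3/4)*sqrt(3)*y/6))*exp(-2^(3/4)*sqrt(3)*y/6) + (C3*sin(2^(3/4)*sqrt(3)*y/6) + C4*cos(2^(3/4)*sqrt(3)*y/6))*exp(2^(3/4)*sqrt(3)*y/6)


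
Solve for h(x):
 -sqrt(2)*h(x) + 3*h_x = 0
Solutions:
 h(x) = C1*exp(sqrt(2)*x/3)


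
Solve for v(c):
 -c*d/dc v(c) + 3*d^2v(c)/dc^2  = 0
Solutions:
 v(c) = C1 + C2*erfi(sqrt(6)*c/6)


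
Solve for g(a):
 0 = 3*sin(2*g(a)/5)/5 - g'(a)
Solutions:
 -3*a/5 + 5*log(cos(2*g(a)/5) - 1)/4 - 5*log(cos(2*g(a)/5) + 1)/4 = C1


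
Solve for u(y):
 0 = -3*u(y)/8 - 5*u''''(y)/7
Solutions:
 u(y) = (C1*sin(2^(3/4)*2625^(1/4)*y/20) + C2*cos(2^(3/4)*2625^(1/4)*y/20))*exp(-2^(3/4)*2625^(1/4)*y/20) + (C3*sin(2^(3/4)*2625^(1/4)*y/20) + C4*cos(2^(3/4)*2625^(1/4)*y/20))*exp(2^(3/4)*2625^(1/4)*y/20)


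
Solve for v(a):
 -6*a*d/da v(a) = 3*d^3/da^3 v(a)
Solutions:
 v(a) = C1 + Integral(C2*airyai(-2^(1/3)*a) + C3*airybi(-2^(1/3)*a), a)


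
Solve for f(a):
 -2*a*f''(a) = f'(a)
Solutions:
 f(a) = C1 + C2*sqrt(a)


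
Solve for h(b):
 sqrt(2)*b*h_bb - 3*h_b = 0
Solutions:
 h(b) = C1 + C2*b^(1 + 3*sqrt(2)/2)


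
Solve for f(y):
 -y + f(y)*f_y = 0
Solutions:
 f(y) = -sqrt(C1 + y^2)
 f(y) = sqrt(C1 + y^2)


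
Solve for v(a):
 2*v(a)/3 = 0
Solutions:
 v(a) = 0


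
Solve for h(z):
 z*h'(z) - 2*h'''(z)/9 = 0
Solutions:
 h(z) = C1 + Integral(C2*airyai(6^(2/3)*z/2) + C3*airybi(6^(2/3)*z/2), z)


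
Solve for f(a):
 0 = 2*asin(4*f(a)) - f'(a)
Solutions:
 Integral(1/asin(4*_y), (_y, f(a))) = C1 + 2*a


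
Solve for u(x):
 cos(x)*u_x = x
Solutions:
 u(x) = C1 + Integral(x/cos(x), x)


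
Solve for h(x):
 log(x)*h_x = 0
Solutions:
 h(x) = C1


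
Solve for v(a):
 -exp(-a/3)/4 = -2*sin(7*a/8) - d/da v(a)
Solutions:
 v(a) = C1 + 16*cos(7*a/8)/7 - 3*exp(-a/3)/4


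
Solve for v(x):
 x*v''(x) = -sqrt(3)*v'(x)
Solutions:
 v(x) = C1 + C2*x^(1 - sqrt(3))


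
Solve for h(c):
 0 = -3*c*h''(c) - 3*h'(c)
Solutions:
 h(c) = C1 + C2*log(c)
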